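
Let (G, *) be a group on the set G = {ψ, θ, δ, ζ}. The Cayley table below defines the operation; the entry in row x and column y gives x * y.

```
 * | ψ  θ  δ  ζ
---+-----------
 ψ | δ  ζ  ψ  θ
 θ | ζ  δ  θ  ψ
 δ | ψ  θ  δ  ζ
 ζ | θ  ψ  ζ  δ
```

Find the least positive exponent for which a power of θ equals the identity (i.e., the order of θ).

2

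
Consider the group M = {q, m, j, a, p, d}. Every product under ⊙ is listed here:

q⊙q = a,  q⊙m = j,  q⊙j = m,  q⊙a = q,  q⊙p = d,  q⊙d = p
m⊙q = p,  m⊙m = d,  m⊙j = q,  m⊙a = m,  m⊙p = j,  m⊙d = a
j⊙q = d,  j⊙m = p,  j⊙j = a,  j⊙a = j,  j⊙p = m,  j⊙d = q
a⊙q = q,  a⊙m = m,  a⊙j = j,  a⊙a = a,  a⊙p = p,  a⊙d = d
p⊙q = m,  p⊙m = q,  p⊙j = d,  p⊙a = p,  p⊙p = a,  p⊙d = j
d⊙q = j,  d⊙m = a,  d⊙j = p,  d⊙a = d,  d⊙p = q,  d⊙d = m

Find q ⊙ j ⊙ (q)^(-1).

p

The identity is a. In row q, the entry a sits in column q, so q^(-1) = q.
q ⊙ j = m
m ⊙ q = p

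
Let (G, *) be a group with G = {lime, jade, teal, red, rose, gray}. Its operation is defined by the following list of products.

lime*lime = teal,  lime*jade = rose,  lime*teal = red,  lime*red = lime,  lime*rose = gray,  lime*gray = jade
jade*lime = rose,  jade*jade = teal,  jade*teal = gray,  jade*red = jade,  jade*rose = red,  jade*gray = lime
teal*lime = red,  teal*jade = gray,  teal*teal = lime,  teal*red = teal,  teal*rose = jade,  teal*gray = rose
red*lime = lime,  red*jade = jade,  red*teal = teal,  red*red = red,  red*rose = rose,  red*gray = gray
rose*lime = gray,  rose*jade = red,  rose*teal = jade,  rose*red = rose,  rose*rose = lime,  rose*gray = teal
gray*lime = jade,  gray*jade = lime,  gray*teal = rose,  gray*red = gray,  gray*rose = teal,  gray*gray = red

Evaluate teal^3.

red

teal^1 = teal
teal^2 = teal*teal = lime
teal^3 = lime*teal = red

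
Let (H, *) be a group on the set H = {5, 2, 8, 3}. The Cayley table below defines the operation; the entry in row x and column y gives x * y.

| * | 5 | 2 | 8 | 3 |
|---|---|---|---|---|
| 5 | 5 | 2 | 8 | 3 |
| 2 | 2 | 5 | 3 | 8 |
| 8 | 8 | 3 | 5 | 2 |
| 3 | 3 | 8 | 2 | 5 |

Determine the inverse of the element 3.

3

First locate the identity: row 5 matches the header, so 5 is the identity.
Scan row 3 for 5: 3 * 3 = 5. Hence 3^(-1) = 3.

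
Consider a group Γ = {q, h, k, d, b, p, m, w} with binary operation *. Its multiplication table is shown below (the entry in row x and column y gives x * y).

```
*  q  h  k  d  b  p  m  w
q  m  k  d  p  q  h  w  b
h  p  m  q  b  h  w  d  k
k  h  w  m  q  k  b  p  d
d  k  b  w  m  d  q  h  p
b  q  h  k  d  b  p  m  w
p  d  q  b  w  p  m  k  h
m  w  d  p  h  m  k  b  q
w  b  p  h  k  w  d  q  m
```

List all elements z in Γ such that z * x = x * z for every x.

{b, m}

An element z is central iff its row equals its column in the table.
For q: q * d = p ≠ k = d * q, so q ∉ Z.
Checking each element this way leaves Z(Γ) = {b, m}.
(Structurally, Γ here is isomorphic to the quaternion group Q_8.)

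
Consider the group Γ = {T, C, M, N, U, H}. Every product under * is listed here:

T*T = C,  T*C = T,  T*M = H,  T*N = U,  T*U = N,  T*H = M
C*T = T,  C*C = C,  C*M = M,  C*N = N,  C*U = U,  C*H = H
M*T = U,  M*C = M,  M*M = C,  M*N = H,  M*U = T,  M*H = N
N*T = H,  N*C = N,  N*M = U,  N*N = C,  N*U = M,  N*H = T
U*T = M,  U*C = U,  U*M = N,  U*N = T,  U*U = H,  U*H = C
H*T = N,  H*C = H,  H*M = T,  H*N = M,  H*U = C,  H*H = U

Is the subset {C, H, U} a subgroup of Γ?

{C, H, U} contains the identity C.
Checking products: every product of two elements of {C, H, U} (read from the table) lies in {C, H, U}, so the set is closed.
In a finite group, a nonempty closed subset is a subgroup. So {C, H, U} ≤ Γ.
(Structurally, Γ here is isomorphic to the symmetric group S_3.)

Yes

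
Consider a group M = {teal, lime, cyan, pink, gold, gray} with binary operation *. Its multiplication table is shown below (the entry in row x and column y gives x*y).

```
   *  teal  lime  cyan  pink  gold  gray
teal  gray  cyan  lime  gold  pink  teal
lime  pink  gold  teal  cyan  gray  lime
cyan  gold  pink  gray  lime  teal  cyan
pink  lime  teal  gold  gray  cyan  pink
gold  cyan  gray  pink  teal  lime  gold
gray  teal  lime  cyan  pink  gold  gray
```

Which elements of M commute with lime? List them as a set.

Compare row lime with column lime entry by entry.
gold*lime = gray = lime*gold, so gold commutes with lime.
teal*lime = cyan but lime*teal = pink, so teal does not.
Collecting the elements that commute with lime: C(lime) = {gold, gray, lime}.

{gold, gray, lime}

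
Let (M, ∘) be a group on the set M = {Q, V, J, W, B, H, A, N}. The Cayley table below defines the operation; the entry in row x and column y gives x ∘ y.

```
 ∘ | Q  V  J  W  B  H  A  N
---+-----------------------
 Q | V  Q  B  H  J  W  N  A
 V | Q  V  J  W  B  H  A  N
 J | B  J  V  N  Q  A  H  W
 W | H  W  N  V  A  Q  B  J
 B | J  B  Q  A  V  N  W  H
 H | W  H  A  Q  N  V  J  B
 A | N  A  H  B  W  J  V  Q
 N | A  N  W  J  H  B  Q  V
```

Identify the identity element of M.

V

The identity e satisfies e ∘ x = x for all x, so its row in the table reproduces the column headers.
Row V reads: Q, V, J, W, B, H, A, N — exactly the header order. So V is the identity.
(Structurally, M here is isomorphic to the elementary abelian group (Z_2)^3.)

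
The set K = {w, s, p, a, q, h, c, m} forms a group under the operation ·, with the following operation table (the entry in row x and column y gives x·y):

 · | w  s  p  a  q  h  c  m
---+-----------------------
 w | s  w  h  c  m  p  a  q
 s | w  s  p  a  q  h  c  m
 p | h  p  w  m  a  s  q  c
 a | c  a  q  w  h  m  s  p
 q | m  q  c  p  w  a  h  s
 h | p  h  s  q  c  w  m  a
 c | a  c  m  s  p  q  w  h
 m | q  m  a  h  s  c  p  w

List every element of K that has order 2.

Identity is s. Compute the order of each non-identity element by repeated multiplication:
  w: w → s  (order 2)
  p: p → w → h → s  (order 4)
  a: a → w → c → s  (order 4)
  q: q → w → m → s  (order 4)
  h: h → w → p → s  (order 4)
  c: c → w → a → s  (order 4)
  m: m → w → q → s  (order 4)
Elements of order 2: {w}.

{w}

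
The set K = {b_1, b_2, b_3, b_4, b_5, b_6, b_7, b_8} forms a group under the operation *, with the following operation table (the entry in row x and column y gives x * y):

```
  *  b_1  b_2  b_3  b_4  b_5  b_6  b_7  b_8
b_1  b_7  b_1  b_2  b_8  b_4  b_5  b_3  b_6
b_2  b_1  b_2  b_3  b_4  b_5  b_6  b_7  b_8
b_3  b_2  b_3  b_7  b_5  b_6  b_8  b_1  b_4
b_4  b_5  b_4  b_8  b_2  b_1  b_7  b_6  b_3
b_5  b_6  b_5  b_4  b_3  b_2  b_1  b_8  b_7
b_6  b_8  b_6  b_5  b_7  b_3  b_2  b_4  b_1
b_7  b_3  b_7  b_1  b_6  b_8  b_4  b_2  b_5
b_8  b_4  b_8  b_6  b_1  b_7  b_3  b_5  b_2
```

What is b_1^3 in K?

b_1^1 = b_1
b_1^2 = b_1 * b_1 = b_7
b_1^3 = b_7 * b_1 = b_3

b_3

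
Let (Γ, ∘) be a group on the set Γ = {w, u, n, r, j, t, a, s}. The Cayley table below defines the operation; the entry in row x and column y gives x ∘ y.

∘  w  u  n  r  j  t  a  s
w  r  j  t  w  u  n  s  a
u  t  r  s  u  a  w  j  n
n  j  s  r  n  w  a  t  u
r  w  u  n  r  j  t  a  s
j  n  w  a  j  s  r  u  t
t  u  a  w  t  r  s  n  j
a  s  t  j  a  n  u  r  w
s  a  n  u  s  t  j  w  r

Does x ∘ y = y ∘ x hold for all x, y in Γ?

t ∘ a = n but a ∘ t = u.
Since t and a do not commute, Γ is not abelian.

No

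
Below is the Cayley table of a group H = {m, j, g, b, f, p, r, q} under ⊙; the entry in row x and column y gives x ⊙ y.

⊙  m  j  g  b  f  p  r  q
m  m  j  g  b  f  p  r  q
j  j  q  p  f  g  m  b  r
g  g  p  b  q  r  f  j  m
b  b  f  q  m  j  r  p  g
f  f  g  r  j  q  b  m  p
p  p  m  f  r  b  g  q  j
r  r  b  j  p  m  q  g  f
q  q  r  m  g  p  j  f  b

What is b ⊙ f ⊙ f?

g

b ⊙ f = j
j ⊙ f = g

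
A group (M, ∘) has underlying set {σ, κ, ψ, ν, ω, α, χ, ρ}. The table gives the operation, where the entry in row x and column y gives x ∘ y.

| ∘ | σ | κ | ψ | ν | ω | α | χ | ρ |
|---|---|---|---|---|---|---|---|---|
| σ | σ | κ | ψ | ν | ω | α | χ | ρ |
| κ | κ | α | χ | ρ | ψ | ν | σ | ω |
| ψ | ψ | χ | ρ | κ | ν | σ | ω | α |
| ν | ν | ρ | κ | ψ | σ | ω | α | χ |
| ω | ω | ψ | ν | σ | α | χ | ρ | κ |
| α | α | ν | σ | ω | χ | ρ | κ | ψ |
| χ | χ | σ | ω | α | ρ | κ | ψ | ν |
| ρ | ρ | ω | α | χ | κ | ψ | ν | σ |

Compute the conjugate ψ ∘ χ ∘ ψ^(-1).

The identity is σ. In row ψ, the entry σ sits in column α, so ψ^(-1) = α.
ψ ∘ χ = ω
ω ∘ α = χ

χ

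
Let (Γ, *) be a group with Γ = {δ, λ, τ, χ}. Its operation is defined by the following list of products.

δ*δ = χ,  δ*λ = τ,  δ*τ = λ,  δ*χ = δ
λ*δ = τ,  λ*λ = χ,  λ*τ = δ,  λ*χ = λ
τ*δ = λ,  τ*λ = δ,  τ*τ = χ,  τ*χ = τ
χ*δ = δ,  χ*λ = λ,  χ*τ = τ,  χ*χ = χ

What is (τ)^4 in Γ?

τ^1 = τ
τ^2 = τ * τ = χ
τ^3 = χ * τ = τ
τ^4 = τ * τ = χ

χ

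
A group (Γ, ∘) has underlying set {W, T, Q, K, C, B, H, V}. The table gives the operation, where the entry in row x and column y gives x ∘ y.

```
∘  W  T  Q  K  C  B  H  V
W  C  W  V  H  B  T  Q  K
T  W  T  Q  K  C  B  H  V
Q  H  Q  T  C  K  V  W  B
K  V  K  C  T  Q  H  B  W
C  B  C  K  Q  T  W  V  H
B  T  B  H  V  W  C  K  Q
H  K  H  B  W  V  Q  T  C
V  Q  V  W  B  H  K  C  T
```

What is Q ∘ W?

Read row Q, column W: Q ∘ W = H.

H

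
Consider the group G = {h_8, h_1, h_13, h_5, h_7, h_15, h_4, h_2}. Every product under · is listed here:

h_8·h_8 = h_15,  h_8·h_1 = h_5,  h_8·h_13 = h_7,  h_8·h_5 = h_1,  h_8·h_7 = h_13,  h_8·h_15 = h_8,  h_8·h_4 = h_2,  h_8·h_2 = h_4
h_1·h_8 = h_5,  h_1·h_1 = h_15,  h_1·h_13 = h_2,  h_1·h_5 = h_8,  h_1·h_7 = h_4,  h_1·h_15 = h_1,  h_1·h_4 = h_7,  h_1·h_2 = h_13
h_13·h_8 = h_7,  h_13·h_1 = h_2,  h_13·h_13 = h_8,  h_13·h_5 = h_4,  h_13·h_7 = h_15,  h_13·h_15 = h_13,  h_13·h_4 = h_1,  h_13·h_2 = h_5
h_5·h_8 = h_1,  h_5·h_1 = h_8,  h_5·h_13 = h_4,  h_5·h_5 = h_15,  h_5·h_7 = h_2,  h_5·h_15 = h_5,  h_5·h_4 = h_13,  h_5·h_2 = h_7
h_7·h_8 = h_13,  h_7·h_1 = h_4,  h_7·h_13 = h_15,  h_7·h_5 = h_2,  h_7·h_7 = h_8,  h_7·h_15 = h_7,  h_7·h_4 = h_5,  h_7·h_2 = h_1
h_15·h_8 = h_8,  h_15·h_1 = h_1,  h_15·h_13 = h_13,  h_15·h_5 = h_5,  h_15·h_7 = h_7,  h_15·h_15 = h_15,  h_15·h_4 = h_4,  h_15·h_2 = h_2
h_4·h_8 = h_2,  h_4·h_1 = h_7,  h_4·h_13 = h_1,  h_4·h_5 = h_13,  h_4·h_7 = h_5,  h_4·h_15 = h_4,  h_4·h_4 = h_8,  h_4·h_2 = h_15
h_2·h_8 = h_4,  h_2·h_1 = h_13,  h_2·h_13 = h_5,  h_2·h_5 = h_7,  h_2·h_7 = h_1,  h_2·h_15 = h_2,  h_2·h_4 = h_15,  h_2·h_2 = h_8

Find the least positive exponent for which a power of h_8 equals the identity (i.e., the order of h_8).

2

The identity element is h_15 (its row matches the header).
h_8^1 = h_8
h_8^2 = h_8·h_8 = h_15
The first power of h_8 equal to the identity is h_8^2, so ord(h_8) = 2.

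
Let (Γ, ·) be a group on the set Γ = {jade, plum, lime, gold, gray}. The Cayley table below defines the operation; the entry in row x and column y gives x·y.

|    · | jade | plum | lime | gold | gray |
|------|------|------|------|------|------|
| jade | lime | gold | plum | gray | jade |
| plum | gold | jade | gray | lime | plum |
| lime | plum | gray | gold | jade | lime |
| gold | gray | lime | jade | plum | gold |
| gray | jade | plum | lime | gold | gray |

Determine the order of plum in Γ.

5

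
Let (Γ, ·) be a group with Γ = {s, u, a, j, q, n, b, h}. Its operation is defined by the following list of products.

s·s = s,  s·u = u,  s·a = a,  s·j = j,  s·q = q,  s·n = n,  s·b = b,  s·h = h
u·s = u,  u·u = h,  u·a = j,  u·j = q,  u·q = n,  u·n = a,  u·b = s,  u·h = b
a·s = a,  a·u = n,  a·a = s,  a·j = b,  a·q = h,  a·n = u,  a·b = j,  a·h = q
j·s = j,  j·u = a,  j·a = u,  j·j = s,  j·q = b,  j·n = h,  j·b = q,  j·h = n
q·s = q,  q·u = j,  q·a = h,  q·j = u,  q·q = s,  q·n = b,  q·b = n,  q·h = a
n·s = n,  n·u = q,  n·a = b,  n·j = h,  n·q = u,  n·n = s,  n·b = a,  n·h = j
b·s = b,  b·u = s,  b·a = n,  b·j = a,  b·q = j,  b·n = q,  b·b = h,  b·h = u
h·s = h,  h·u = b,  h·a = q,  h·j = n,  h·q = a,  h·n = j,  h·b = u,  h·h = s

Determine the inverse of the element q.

First locate the identity: row s matches the header, so s is the identity.
Scan row q for s: q·q = s. Hence q^(-1) = q.

q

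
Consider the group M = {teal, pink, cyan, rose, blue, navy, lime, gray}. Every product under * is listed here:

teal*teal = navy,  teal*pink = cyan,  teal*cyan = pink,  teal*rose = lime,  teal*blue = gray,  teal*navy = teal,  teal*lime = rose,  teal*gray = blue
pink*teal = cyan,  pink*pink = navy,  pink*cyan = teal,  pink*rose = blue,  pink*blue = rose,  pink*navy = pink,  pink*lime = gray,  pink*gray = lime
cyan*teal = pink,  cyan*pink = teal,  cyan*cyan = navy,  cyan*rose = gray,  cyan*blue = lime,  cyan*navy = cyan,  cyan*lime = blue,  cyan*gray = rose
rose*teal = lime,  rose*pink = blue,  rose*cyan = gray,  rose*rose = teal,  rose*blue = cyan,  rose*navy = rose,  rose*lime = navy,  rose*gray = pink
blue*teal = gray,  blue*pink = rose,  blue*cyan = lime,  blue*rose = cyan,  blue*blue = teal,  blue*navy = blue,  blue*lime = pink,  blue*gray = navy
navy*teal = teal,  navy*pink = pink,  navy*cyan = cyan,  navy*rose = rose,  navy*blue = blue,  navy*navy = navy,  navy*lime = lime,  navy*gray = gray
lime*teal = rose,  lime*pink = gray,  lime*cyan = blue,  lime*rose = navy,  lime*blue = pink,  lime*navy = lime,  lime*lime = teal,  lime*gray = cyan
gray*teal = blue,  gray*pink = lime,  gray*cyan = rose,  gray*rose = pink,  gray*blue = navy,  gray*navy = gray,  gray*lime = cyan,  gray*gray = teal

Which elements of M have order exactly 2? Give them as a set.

Identity is navy. Compute the order of each non-identity element by repeated multiplication:
  teal: teal → navy  (order 2)
  pink: pink → navy  (order 2)
  cyan: cyan → navy  (order 2)
  rose: rose → teal → lime → navy  (order 4)
  blue: blue → teal → gray → navy  (order 4)
  lime: lime → teal → rose → navy  (order 4)
  gray: gray → teal → blue → navy  (order 4)
Elements of order 2: {cyan, pink, teal}.

{cyan, pink, teal}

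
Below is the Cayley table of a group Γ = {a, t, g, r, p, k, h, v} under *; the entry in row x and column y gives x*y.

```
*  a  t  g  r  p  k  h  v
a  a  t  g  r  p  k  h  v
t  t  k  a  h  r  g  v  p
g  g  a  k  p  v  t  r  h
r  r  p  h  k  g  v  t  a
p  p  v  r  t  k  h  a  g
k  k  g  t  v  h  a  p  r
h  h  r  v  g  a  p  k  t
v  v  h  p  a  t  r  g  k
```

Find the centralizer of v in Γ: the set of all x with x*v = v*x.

Compare row v with column v entry by entry.
k*v = r = v*k, so k commutes with v.
p*v = g but v*p = t, so p does not.
Collecting the elements that commute with v: C(v) = {a, k, r, v}.

{a, k, r, v}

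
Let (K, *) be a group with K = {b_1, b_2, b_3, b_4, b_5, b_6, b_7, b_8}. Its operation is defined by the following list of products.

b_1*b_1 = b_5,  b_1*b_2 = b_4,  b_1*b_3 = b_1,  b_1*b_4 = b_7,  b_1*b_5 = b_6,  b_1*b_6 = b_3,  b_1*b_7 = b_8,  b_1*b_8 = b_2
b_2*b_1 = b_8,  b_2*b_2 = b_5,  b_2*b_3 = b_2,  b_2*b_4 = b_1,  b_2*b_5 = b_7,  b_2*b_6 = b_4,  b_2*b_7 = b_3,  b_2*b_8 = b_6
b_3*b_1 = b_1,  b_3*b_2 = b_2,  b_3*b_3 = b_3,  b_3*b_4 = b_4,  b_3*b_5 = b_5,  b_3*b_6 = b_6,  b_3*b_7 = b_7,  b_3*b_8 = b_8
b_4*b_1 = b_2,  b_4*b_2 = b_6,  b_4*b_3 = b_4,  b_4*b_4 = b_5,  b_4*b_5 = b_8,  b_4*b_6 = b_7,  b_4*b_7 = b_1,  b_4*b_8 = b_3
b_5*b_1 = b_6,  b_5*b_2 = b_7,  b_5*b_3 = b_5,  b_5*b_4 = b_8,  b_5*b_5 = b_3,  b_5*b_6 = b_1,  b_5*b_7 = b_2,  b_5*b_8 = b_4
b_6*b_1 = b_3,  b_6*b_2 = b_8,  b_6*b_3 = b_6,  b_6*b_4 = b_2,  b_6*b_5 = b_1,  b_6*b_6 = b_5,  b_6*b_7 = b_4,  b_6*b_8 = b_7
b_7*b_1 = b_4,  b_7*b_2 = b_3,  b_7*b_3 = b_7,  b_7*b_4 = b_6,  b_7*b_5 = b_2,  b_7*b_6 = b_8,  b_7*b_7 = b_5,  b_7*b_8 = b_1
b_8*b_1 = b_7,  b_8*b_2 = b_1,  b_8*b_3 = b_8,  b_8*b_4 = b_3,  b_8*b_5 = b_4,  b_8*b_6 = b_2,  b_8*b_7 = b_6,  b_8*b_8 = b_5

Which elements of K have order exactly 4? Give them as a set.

Identity is b_3. Compute the order of each non-identity element by repeated multiplication:
  b_1: b_1 → b_5 → b_6 → b_3  (order 4)
  b_2: b_2 → b_5 → b_7 → b_3  (order 4)
  b_4: b_4 → b_5 → b_8 → b_3  (order 4)
  b_5: b_5 → b_3  (order 2)
  b_6: b_6 → b_5 → b_1 → b_3  (order 4)
  b_7: b_7 → b_5 → b_2 → b_3  (order 4)
  b_8: b_8 → b_5 → b_4 → b_3  (order 4)
Elements of order 4: {b_1, b_2, b_4, b_6, b_7, b_8}.

{b_1, b_2, b_4, b_6, b_7, b_8}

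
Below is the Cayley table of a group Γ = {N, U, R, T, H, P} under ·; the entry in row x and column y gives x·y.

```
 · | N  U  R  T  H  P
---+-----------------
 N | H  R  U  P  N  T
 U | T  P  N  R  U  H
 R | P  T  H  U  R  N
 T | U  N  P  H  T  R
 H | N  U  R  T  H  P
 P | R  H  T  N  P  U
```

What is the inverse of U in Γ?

First locate the identity: row H matches the header, so H is the identity.
Scan row U for H: U·P = H. Hence U^(-1) = P.
(Structurally, Γ here is isomorphic to the symmetric group S_3.)

P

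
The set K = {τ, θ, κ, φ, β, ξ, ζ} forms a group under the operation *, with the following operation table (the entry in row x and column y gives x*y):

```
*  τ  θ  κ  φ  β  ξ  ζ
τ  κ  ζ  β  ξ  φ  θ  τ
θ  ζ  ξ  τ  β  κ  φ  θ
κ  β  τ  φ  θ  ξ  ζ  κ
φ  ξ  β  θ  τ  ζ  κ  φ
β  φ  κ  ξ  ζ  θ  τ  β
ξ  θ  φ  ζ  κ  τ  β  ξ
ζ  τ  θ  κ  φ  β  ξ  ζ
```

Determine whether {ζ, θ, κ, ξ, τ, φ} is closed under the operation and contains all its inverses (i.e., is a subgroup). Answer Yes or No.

No

θ*φ = β, which is not in {ζ, θ, κ, ξ, τ, φ}.
The subset is not closed under *, so it is not a subgroup.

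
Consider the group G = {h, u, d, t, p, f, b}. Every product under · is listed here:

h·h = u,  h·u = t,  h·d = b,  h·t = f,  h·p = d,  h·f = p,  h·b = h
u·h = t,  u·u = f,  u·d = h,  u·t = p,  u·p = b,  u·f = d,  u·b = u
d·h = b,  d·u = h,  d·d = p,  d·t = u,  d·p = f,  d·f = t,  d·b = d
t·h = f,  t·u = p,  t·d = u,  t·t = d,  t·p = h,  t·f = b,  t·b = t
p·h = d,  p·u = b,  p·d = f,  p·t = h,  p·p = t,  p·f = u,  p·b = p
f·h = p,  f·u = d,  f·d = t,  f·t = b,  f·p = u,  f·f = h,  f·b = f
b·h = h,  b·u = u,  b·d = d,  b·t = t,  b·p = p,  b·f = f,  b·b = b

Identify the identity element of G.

The identity e satisfies e·x = x for all x, so its row in the table reproduces the column headers.
Row b reads: h, u, d, t, p, f, b — exactly the header order. So b is the identity.
(Structurally, G here is isomorphic to the cyclic group Z_7.)

b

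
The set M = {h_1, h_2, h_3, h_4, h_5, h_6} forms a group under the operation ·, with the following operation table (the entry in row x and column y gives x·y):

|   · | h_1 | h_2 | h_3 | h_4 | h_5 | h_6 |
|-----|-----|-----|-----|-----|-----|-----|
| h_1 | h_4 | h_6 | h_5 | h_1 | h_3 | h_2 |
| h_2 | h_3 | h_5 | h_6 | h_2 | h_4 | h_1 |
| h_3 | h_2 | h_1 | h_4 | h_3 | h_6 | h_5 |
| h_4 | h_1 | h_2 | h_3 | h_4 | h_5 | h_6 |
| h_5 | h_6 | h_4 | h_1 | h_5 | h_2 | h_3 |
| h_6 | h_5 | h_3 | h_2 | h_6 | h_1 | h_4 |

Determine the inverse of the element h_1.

First locate the identity: row h_4 matches the header, so h_4 is the identity.
Scan row h_1 for h_4: h_1·h_1 = h_4. Hence h_1^(-1) = h_1.

h_1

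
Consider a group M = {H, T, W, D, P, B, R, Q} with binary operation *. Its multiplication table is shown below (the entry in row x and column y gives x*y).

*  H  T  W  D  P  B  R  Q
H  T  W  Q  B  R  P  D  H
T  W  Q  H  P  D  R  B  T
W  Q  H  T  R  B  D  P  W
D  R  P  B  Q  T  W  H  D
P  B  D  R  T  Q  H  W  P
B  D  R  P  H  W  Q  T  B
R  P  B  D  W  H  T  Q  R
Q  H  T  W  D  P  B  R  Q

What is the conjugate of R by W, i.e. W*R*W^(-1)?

The identity is Q. In row W, the entry Q sits in column H, so W^(-1) = H.
W*R = P
P*H = B

B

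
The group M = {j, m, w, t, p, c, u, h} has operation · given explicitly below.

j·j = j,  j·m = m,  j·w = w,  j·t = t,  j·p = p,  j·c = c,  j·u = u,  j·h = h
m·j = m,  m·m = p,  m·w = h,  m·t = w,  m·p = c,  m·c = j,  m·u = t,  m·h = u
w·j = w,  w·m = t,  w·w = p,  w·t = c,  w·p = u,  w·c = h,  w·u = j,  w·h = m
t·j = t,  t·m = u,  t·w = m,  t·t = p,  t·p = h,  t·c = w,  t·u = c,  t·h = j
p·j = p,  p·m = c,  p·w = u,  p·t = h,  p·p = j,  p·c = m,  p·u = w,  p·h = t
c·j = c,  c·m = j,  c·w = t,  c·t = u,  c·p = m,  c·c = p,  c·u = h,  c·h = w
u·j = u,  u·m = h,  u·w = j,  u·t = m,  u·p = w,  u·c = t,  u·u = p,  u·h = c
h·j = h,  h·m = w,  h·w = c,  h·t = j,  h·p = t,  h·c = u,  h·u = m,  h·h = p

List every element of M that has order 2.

{p}

Identity is j. Compute the order of each non-identity element by repeated multiplication:
  m: m → p → c → j  (order 4)
  w: w → p → u → j  (order 4)
  t: t → p → h → j  (order 4)
  p: p → j  (order 2)
  c: c → p → m → j  (order 4)
  u: u → p → w → j  (order 4)
  h: h → p → t → j  (order 4)
Elements of order 2: {p}.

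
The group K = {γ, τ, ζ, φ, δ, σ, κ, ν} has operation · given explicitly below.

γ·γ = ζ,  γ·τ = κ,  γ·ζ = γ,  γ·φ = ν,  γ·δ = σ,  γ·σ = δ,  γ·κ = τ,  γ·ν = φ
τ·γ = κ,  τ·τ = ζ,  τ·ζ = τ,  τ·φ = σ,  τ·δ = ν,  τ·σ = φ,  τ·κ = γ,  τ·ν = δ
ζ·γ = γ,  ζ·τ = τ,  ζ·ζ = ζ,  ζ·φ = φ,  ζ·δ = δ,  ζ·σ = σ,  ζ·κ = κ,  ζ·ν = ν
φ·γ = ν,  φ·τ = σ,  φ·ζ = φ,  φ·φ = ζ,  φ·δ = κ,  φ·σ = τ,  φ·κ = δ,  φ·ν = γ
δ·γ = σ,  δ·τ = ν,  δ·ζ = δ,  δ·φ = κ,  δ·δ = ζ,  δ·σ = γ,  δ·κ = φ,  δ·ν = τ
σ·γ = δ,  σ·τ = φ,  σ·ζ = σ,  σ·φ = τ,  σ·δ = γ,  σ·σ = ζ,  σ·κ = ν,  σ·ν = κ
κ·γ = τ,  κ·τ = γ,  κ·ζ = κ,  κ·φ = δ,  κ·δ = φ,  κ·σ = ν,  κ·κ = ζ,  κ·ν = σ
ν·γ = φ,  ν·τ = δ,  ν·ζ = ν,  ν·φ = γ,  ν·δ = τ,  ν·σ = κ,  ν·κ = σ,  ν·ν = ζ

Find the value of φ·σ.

τ

Read row φ, column σ: φ·σ = τ.
(Structurally, K here is isomorphic to the elementary abelian group (Z_2)^3.)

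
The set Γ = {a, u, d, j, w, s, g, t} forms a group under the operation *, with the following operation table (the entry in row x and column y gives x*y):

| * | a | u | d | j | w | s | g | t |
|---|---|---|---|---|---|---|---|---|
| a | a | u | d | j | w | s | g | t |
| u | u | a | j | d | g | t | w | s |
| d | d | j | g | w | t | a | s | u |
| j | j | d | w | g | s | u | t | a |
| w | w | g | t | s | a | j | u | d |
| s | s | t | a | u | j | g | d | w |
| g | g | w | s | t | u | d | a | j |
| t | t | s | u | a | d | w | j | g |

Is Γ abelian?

Yes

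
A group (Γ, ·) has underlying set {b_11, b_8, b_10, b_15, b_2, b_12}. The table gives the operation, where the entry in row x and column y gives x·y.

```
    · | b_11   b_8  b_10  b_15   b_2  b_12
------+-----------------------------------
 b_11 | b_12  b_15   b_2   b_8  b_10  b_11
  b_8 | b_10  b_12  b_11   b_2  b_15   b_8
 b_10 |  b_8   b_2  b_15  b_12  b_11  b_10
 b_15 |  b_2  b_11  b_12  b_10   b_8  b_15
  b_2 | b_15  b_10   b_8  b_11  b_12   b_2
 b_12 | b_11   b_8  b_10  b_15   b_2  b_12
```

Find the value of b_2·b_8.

Read row b_2, column b_8: b_2·b_8 = b_10.
(Structurally, Γ here is isomorphic to the symmetric group S_3.)

b_10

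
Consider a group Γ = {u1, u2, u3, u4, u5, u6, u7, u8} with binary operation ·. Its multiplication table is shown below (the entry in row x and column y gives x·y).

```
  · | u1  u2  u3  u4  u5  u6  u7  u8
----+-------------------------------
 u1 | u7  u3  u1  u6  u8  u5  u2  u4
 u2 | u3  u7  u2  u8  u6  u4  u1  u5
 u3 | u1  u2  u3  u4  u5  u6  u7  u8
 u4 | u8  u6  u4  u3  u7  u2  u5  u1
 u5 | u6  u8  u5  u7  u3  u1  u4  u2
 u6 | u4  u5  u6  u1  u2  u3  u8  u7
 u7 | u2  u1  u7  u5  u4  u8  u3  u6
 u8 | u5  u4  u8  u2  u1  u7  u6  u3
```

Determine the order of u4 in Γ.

The identity element is u3 (its row matches the header).
u4^1 = u4
u4^2 = u4·u4 = u3
The first power of u4 equal to the identity is u4^2, so ord(u4) = 2.

2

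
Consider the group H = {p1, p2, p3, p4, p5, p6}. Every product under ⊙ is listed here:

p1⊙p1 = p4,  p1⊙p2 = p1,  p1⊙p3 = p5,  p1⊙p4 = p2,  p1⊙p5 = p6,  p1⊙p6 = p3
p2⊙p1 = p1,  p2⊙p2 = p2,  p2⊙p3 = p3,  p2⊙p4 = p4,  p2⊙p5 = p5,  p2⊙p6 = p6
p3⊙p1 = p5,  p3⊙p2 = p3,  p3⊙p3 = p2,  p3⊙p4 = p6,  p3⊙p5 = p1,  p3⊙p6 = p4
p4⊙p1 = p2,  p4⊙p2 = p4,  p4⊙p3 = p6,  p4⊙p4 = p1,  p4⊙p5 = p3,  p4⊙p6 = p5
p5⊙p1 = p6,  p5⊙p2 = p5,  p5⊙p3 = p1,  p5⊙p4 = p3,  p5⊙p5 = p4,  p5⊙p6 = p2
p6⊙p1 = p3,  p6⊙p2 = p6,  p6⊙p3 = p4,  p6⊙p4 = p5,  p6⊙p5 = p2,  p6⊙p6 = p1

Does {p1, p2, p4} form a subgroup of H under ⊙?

{p1, p2, p4} contains the identity p2.
Checking products: every product of two elements of {p1, p2, p4} (read from the table) lies in {p1, p2, p4}, so the set is closed.
In a finite group, a nonempty closed subset is a subgroup. So {p1, p2, p4} ≤ H.

Yes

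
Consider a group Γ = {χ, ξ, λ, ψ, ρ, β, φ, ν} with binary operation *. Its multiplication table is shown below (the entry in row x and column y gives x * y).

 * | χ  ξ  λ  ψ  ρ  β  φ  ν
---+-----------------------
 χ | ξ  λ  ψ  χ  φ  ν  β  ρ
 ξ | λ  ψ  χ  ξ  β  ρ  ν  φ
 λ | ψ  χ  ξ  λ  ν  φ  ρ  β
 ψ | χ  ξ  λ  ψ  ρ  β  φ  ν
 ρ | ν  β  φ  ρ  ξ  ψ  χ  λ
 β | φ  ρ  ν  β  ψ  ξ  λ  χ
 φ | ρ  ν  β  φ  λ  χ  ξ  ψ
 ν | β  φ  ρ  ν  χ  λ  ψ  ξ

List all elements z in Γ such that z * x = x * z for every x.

An element z is central iff its row equals its column in the table.
For ρ: ρ * λ = φ ≠ ν = λ * ρ, so ρ ∉ Z.
Checking each element this way leaves Z(Γ) = {ξ, ψ}.

{ξ, ψ}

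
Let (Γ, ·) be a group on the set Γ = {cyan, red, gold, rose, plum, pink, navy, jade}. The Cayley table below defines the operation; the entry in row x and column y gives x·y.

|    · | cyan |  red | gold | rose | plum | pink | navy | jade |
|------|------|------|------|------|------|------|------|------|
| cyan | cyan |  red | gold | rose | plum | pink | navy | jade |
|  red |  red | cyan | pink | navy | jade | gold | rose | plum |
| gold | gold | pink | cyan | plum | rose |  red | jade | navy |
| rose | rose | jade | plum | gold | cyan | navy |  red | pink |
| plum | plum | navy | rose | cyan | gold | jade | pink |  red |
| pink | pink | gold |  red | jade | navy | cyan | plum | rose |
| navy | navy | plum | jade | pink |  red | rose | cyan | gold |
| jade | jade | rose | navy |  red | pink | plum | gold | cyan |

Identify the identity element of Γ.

The identity e satisfies e·x = x for all x, so its row in the table reproduces the column headers.
Row cyan reads: cyan, red, gold, rose, plum, pink, navy, jade — exactly the header order. So cyan is the identity.

cyan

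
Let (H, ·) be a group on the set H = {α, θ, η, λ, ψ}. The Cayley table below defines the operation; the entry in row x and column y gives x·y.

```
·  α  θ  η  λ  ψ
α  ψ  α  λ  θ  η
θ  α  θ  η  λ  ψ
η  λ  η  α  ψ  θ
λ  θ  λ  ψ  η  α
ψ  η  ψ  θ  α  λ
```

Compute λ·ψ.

α

Read row λ, column ψ: λ·ψ = α.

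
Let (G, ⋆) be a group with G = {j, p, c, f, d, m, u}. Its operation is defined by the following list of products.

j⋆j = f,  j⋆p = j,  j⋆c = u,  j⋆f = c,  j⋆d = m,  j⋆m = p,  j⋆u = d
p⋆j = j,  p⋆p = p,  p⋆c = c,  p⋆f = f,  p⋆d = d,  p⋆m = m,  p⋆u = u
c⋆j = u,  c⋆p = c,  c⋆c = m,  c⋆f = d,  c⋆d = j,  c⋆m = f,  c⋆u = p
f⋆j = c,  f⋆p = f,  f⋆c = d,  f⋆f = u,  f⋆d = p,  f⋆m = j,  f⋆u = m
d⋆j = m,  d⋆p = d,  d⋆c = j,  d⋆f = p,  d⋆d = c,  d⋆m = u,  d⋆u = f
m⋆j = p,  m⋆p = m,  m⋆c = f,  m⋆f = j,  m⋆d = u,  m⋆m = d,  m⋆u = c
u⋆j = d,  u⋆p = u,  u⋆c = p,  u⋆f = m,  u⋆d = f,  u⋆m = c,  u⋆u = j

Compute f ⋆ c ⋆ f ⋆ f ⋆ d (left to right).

p

f ⋆ c = d
d ⋆ f = p
p ⋆ f = f
f ⋆ d = p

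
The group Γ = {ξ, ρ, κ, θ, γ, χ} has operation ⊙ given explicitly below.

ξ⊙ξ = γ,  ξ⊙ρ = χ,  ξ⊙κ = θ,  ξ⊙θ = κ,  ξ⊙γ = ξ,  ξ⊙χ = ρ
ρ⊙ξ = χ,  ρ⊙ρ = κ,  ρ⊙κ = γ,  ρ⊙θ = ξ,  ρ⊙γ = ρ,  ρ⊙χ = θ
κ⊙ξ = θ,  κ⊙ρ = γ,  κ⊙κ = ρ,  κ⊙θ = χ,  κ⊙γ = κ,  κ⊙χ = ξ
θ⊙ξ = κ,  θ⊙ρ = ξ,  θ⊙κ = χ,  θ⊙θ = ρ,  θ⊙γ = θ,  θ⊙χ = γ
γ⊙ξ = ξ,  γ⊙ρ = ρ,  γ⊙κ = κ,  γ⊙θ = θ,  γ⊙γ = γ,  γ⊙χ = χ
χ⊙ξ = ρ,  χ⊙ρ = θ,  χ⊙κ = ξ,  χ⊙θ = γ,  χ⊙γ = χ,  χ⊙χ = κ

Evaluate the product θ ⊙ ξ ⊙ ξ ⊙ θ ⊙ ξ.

χ

θ ⊙ ξ = κ
κ ⊙ ξ = θ
θ ⊙ θ = ρ
ρ ⊙ ξ = χ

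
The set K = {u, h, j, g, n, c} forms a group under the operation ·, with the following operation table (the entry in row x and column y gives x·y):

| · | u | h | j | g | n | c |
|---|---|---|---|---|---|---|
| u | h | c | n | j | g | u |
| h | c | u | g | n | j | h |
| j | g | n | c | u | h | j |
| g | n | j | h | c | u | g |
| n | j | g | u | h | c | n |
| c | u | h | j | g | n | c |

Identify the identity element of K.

c

The identity e satisfies e·x = x for all x, so its row in the table reproduces the column headers.
Row c reads: u, h, j, g, n, c — exactly the header order. So c is the identity.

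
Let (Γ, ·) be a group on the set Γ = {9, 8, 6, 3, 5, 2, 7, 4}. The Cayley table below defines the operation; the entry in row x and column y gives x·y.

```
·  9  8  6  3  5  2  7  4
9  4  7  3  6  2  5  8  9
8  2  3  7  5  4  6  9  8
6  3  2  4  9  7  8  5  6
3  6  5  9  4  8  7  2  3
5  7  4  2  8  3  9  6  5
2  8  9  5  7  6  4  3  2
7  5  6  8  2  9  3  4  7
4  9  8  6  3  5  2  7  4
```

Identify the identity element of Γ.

The identity e satisfies e·x = x for all x, so its row in the table reproduces the column headers.
Row 4 reads: 9, 8, 6, 3, 5, 2, 7, 4 — exactly the header order. So 4 is the identity.

4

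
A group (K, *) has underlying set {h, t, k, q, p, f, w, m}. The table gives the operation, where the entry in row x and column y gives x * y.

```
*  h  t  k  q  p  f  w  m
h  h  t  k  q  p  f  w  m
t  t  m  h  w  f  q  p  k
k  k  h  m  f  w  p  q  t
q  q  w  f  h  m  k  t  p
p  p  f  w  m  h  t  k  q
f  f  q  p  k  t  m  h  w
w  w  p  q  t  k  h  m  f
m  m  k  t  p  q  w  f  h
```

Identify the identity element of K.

h

The identity e satisfies e * x = x for all x, so its row in the table reproduces the column headers.
Row h reads: h, t, k, q, p, f, w, m — exactly the header order. So h is the identity.
(Structurally, K here is isomorphic to Z_2 x Z_4.)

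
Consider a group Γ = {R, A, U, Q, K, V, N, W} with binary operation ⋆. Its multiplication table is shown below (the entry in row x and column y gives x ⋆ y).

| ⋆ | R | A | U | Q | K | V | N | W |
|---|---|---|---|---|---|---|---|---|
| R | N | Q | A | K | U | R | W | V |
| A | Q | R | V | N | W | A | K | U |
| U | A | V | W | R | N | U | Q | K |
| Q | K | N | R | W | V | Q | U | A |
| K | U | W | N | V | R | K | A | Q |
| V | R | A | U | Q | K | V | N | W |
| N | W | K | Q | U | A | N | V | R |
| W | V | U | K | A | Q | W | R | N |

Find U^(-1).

First locate the identity: row V matches the header, so V is the identity.
Scan row U for V: U ⋆ A = V. Hence U^(-1) = A.

A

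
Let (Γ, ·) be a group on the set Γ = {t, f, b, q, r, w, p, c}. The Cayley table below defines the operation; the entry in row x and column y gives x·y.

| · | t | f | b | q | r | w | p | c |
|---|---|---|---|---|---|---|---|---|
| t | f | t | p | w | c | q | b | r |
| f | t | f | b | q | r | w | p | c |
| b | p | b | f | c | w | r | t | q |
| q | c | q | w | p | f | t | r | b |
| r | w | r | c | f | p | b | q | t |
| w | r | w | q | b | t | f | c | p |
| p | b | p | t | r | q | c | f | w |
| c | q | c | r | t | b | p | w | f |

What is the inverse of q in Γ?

First locate the identity: row f matches the header, so f is the identity.
Scan row q for f: q·r = f. Hence q^(-1) = r.

r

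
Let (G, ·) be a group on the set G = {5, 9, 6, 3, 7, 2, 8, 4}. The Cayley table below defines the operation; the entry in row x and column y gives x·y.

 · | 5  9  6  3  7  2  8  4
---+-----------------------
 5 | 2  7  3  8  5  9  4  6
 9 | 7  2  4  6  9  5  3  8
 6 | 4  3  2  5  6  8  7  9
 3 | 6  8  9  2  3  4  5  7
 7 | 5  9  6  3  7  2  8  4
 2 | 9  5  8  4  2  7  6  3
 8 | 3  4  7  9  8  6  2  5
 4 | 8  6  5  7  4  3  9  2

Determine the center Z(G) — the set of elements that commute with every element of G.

{2, 7}

An element z is central iff its row equals its column in the table.
For 9: 9·4 = 8 ≠ 6 = 4·9, so 9 ∉ Z.
Checking each element this way leaves Z(G) = {2, 7}.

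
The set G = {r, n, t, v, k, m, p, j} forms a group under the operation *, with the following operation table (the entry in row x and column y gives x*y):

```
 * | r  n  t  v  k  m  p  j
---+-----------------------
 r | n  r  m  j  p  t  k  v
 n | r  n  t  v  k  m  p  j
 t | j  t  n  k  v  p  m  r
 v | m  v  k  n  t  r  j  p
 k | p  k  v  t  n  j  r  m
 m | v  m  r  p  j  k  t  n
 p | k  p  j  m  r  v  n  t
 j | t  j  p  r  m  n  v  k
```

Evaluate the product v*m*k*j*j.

r

v*m = r
r*k = p
p*j = t
t*j = r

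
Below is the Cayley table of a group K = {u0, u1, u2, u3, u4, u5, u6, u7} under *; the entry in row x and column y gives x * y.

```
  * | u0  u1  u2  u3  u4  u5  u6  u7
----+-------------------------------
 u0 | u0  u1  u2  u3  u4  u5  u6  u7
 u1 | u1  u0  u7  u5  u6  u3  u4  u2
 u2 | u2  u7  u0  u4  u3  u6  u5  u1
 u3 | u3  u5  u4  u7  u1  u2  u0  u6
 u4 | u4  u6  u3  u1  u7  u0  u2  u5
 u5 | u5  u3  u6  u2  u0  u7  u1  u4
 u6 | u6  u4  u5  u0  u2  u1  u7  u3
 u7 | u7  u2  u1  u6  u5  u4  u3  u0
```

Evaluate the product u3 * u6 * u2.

u3 * u6 = u0
u0 * u2 = u2

u2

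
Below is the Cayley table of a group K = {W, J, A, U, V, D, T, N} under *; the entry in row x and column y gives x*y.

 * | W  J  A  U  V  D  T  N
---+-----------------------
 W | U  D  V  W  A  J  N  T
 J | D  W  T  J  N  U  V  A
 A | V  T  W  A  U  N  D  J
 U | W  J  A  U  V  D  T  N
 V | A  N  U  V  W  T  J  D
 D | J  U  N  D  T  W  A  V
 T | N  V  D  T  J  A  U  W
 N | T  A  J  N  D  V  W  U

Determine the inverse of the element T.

T

First locate the identity: row U matches the header, so U is the identity.
Scan row T for U: T*T = U. Hence T^(-1) = T.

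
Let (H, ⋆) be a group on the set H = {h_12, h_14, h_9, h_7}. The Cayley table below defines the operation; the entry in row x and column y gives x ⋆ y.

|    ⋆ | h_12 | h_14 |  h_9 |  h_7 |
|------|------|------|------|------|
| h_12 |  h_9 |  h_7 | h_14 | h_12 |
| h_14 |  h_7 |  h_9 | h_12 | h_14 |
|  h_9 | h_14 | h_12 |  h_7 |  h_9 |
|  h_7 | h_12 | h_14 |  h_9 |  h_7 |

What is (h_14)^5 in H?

h_14

h_14^1 = h_14
h_14^2 = h_14 ⋆ h_14 = h_9
h_14^3 = h_9 ⋆ h_14 = h_12
h_14^4 = h_12 ⋆ h_14 = h_7
h_14^5 = h_7 ⋆ h_14 = h_14
(Structurally, H here is isomorphic to the cyclic group Z_4.)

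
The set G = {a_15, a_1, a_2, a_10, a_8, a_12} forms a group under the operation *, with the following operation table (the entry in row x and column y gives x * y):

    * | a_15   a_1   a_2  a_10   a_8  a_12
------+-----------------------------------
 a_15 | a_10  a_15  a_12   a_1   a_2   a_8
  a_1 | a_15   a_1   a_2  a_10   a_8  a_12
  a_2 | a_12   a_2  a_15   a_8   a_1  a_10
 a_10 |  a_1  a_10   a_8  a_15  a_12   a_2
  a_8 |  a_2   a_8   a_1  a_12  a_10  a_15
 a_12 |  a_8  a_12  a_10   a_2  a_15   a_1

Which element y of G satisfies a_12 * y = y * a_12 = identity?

a_12

First locate the identity: row a_1 matches the header, so a_1 is the identity.
Scan row a_12 for a_1: a_12 * a_12 = a_1. Hence a_12^(-1) = a_12.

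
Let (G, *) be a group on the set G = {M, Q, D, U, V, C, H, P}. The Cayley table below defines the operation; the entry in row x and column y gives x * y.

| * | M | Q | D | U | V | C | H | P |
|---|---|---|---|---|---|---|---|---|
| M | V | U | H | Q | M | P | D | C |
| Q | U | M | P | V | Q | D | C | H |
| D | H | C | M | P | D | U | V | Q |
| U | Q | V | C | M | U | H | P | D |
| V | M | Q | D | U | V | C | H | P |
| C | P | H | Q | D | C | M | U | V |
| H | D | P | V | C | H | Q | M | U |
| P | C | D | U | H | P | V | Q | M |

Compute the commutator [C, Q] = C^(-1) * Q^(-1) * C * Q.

M

Identity is V; from the table C^(-1) = P and Q^(-1) = U.
P * U = H
H * C = Q
Q * Q = M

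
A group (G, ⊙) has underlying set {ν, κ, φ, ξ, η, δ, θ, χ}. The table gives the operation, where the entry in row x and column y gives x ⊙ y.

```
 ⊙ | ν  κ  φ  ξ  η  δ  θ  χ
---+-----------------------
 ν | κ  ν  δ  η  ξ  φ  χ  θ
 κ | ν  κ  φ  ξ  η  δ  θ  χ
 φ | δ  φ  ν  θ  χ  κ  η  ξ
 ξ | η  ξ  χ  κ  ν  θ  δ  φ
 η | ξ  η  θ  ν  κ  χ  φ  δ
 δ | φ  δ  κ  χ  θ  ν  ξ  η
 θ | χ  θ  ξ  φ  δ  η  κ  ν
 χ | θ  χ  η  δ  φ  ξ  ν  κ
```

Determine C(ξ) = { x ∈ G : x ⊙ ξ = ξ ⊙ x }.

Compare row ξ with column ξ entry by entry.
ν ⊙ ξ = η = ξ ⊙ ν, so ν commutes with ξ.
φ ⊙ ξ = θ but ξ ⊙ φ = χ, so φ does not.
Collecting the elements that commute with ξ: C(ξ) = {η, κ, ν, ξ}.

{η, κ, ν, ξ}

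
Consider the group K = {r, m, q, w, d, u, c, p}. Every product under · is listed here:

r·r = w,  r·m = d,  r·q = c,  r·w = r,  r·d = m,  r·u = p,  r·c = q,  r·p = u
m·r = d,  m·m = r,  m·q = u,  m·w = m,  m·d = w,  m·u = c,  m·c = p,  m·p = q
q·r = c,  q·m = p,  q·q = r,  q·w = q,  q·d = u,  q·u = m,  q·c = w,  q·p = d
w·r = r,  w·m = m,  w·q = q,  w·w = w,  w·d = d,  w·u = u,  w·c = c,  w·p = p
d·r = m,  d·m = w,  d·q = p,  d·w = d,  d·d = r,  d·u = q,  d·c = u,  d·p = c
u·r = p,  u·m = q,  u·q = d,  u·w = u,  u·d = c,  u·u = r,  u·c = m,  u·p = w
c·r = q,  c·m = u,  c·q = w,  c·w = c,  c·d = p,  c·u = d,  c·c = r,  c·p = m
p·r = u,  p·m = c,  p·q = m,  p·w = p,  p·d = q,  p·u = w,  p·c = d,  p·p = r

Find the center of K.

{r, w}

An element z is central iff its row equals its column in the table.
For c: c·d = p ≠ u = d·c, so c ∉ Z.
Checking each element this way leaves Z(K) = {r, w}.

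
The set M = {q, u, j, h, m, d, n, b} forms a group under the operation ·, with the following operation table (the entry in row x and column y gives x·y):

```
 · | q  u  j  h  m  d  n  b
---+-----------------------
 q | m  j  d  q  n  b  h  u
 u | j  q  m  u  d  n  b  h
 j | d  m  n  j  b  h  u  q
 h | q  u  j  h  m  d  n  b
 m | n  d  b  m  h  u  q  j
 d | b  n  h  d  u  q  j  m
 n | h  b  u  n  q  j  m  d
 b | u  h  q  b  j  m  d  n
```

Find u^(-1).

First locate the identity: row h matches the header, so h is the identity.
Scan row u for h: u·b = h. Hence u^(-1) = b.

b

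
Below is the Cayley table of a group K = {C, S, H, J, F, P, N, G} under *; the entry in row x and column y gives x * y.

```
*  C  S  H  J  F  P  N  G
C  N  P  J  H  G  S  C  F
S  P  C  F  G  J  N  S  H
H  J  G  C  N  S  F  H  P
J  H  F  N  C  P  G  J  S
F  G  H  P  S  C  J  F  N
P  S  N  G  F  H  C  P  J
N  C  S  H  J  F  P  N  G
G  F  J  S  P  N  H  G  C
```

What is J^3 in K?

J^1 = J
J^2 = J * J = C
J^3 = C * J = H
(Structurally, K here is isomorphic to the quaternion group Q_8.)

H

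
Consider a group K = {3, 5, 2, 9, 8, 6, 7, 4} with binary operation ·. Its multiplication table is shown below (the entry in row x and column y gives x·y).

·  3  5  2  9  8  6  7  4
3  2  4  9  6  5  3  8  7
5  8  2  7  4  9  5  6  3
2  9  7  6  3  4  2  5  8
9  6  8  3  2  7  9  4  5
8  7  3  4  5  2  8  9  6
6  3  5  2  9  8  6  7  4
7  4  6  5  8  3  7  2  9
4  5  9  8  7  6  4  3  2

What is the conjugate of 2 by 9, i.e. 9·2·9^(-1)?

2

The identity is 6. In row 9, the entry 6 sits in column 3, so 9^(-1) = 3.
9·2 = 3
3·3 = 2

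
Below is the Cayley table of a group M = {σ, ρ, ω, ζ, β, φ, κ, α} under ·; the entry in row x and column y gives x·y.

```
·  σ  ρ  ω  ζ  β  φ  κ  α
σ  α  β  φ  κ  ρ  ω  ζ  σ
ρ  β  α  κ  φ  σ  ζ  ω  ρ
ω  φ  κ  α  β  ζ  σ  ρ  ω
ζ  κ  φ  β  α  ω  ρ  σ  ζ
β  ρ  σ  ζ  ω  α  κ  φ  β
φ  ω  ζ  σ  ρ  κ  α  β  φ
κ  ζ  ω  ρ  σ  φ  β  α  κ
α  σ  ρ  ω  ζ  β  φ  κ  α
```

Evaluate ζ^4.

α

ζ^1 = ζ
ζ^2 = ζ·ζ = α
ζ^3 = α·ζ = ζ
ζ^4 = ζ·ζ = α
(Structurally, M here is isomorphic to the elementary abelian group (Z_2)^3.)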